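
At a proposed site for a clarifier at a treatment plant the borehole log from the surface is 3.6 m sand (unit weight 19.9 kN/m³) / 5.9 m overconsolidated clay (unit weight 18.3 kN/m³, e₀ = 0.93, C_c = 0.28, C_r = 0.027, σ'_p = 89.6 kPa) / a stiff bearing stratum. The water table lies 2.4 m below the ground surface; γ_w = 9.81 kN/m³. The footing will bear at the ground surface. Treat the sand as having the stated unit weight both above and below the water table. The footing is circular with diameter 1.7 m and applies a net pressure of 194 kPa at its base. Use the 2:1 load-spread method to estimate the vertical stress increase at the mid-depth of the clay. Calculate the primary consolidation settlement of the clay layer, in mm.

S_c ≈ 16.4 mm

Mid-depth of clay below the ground surface: z = 3.6 + 5.9/2 = 6.55 m.
Total vertical stress at mid-clay: σ_v = 19.9×3.6 + 18.3×2.95 = 125.62 kPa.
Pore pressure: u = 9.81×(6.55 − 2.4) = 40.712 kPa.
Initial effective stress: σ'_0 = σ_v − u = 125.62 − 40.712 = 84.908 kPa.
Stress increase at mid-clay by the 2:1 spreading method:
Δσ ≈ qD²/(D+z)² = 194×1.7²/(1.7+6.55)² = 8.2374 kPa
Final effective stress: σ'_f = 84.908 + 8.2374 = 93.145 kPa.
σ'_f = 93.145 > σ'_p = 89.6 kPa, so the stress path crosses the preconsolidation pressure — recompression up to σ'_p, then virgin compression beyond:
S_c = H/(1+e₀)·[C_r·log₁₀(σ'_p/σ'_0) + C_c·log₁₀(σ'_f/σ'_p)]
    = 5.9/1.93 × [0.027×log₁₀(89.6/84.908) + 0.28×log₁₀(93.145/89.6)]
    = 3.057 × [0.0006307 + 0.0047184] = 0.01635 m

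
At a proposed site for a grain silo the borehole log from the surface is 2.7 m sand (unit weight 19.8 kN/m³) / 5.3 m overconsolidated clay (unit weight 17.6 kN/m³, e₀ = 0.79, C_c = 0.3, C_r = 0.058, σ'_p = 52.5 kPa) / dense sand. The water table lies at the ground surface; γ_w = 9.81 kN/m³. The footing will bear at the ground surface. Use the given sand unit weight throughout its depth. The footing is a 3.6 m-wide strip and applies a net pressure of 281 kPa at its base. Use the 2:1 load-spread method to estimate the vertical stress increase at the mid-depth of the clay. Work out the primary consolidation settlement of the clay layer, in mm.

S_c ≈ 439 mm

Mid-depth of clay below the ground surface: z = 2.7 + 5.3/2 = 5.35 m.
Total vertical stress at mid-clay: σ_v = 19.8×2.7 + 17.6×2.65 = 100.1 kPa.
Pore pressure: u = 9.81×(5.35 − 0) = 52.483 kPa.
Initial effective stress: σ'_0 = σ_v − u = 100.1 − 52.483 = 47.617 kPa.
Stress increase at mid-clay by the 2:1 spreading method:
Δσ = qB/(B+z) = 281×3.6/(3.6+5.35) = 113.03 kPa
Final effective stress: σ'_f = 47.617 + 113.03 = 160.65 kPa.
σ'_f = 160.65 > σ'_p = 52.5 kPa, so the stress path crosses the preconsolidation pressure — recompression up to σ'_p, then virgin compression beyond:
S_c = H/(1+e₀)·[C_r·log₁₀(σ'_p/σ'_0) + C_c·log₁₀(σ'_f/σ'_p)]
    = 5.3/1.79 × [0.058×log₁₀(52.5/47.617) + 0.3×log₁₀(160.65/52.5)]
    = 2.9609 × [0.002459 + 0.14572] = 0.4387 m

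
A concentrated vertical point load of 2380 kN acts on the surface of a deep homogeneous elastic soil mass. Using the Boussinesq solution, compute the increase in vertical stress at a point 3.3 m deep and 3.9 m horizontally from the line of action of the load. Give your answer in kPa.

Boussinesq vertical stress below a point load on an elastic half-space:
Δσ_z = 3P/(2πz²) · [1 + (r/z)²]^(−5/2)
r/z = 3.9/3.3 = 1.1818; [1+(r/z)²]^(−5/2) = 0.11245.
Δσ_z = 3×2380/(2π×3.3²) × 0.11245 = 104.35 × 0.11245 = 11.73 kPa

Δσ_z ≈ 11.7 kPa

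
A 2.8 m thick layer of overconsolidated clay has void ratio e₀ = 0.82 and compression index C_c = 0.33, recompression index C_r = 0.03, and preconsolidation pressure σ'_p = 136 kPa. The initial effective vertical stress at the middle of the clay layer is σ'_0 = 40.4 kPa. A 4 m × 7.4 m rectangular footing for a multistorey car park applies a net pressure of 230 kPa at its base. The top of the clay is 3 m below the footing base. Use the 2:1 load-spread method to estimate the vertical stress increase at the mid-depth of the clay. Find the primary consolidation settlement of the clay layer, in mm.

Mid-depth of clay below the footing base: z = 3 + 2.8/2 = 4.4 m.
Stress increase at mid-clay by the 2:1 spreading method:
Δσ = qBL/((B+z)(L+z)) = 230×4×7.4/((4+4.4)(7.4+4.4)) = 68.684 kPa
Final effective stress: σ'_f = 40.4 + 68.684 = 109.08 kPa.
σ'_f = 109.08 ≤ σ'_p = 136 kPa, so the clay remains overconsolidated and only the recompression index applies:
S_c = C_r·H/(1+e₀)·log₁₀(σ'_f/σ'_0) = 0.03×2.8/1.82×log₁₀(109.08/40.4)
    = 0.046155 × 0.43136 = 0.01991 m

S_c ≈ 19.9 mm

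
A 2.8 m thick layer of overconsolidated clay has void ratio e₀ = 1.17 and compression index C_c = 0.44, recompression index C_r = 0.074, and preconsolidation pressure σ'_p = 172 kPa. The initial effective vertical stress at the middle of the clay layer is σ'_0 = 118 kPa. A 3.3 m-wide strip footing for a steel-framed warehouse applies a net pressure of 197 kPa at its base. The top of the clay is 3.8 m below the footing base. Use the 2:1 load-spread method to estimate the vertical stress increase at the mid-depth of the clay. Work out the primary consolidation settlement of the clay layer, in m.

S_c ≈ 0.0459 m

Mid-depth of clay below the footing base: z = 3.8 + 2.8/2 = 5.2 m.
Stress increase at mid-clay by the 2:1 spreading method:
Δσ = qB/(B+z) = 197×3.3/(3.3+5.2) = 76.482 kPa
Final effective stress: σ'_f = 118 + 76.482 = 194.48 kPa.
σ'_f = 194.48 > σ'_p = 172 kPa, so the stress path crosses the preconsolidation pressure — recompression up to σ'_p, then virgin compression beyond:
S_c = H/(1+e₀)·[C_r·log₁₀(σ'_p/σ'_0) + C_c·log₁₀(σ'_f/σ'_p)]
    = 2.8/2.17 × [0.074×log₁₀(172/118) + 0.44×log₁₀(194.48/172)]
    = 1.2903 × [0.01211 + 0.023472] = 0.04591 m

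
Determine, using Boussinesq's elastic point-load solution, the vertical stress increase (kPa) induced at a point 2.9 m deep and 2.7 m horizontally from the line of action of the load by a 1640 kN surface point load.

Boussinesq vertical stress below a point load on an elastic half-space:
Δσ_z = 3P/(2πz²) · [1 + (r/z)²]^(−5/2)
r/z = 2.7/2.9 = 0.93103; [1+(r/z)²]^(−5/2) = 0.21001.
Δσ_z = 3×1640/(2π×2.9²) × 0.21001 = 93.108 × 0.21001 = 19.55 kPa

Δσ_z ≈ 19.6 kPa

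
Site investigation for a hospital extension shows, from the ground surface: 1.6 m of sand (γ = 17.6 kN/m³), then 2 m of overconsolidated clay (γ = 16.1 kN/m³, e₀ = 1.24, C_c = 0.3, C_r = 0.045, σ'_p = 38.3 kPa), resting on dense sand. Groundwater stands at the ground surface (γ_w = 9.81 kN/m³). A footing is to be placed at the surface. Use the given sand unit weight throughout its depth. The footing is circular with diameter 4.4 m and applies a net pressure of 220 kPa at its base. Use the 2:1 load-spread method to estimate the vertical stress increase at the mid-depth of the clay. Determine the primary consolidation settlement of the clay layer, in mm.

S_c ≈ 131 mm

Mid-depth of clay below the ground surface: z = 1.6 + 2/2 = 2.6 m.
Total vertical stress at mid-clay: σ_v = 17.6×1.6 + 16.1×1 = 44.26 kPa.
Pore pressure: u = 9.81×(2.6 − 0) = 25.506 kPa.
Initial effective stress: σ'_0 = σ_v − u = 44.26 − 25.506 = 18.754 kPa.
Stress increase at mid-clay by the 2:1 spreading method:
Δσ ≈ qD²/(D+z)² = 220×4.4²/(4.4+2.6)² = 86.922 kPa
Final effective stress: σ'_f = 18.754 + 86.922 = 105.68 kPa.
σ'_f = 105.68 > σ'_p = 38.3 kPa, so the stress path crosses the preconsolidation pressure — recompression up to σ'_p, then virgin compression beyond:
S_c = H/(1+e₀)·[C_r·log₁₀(σ'_p/σ'_0) + C_c·log₁₀(σ'_f/σ'_p)]
    = 2/2.24 × [0.045×log₁₀(38.3/18.754) + 0.3×log₁₀(105.68/38.3)]
    = 0.89286 × [0.013955 + 0.13224] = 0.1305 m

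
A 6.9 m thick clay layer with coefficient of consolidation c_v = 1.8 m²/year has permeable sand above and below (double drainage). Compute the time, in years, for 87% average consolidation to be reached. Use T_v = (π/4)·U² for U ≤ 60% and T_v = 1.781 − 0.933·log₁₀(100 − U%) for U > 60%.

t ≈ 4.9 years

Drainage path length: H_d = H/2 = 3.45 m (double drainage).
U > 60%: T_v = 1.781 − 0.933·log₁₀(100 − 87) = 0.74169.
t = T_v·H_d²/c_v = 0.74169×3.45²/1.8 = 4.904 years.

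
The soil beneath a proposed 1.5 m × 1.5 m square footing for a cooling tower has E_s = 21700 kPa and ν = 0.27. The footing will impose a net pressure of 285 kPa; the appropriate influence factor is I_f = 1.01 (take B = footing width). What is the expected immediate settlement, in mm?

S_e ≈ 18.4 mm

Immediate (elastic) settlement: S_e = q·B·(1−ν²)/E_s · I_f.
S_e = 285 × 1.5 × (1 − 0.27²) / 21700 × 1.01
    = 285 × 1.5 × 0.9271 / 21700 × 1.01
    = 0.01845 m = 18.45 mm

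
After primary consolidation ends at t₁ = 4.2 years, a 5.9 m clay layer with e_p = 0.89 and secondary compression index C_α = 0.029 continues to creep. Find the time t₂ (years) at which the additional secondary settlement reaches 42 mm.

S_s = C_α·H/(1+e_p)·log₁₀(t₂/t₁) ⇒ log₁₀(t₂/t₁) = S_s·(1+e_p)/(C_α·H).
log₁₀(t₂/t₁) = 0.042 × (1+0.89) / (0.029×5.9) = 0.4639
t₂ = t₁ × 10^0.4639 = 4.2 × 2.91 = 12.22 years

t₂ ≈ 12.2 years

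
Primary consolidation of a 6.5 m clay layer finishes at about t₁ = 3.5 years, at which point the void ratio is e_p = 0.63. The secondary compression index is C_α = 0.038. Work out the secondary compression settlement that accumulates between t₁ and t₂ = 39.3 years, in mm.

Secondary compression: S_s = C_α·H/(1+e_p)·log₁₀(t₂/t₁)
S_s = 0.038×6.5/(1+0.63)×log₁₀(39.3/3.5)
    = 0.1515 × 1.05 = 0.1592 m

S_s ≈ 159 mm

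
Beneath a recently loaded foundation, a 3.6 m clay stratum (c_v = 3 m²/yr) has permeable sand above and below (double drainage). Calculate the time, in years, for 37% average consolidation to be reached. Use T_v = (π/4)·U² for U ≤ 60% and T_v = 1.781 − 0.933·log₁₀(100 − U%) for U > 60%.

Drainage path length: H_d = H/2 = 1.8 m (double drainage).
U ≤ 60%: T_v = (π/4)·U² = (π/4)×0.37² = 0.10752.
t = T_v·H_d²/c_v = 0.10752×1.8²/3 = 0.1161 years.

t ≈ 0.116 years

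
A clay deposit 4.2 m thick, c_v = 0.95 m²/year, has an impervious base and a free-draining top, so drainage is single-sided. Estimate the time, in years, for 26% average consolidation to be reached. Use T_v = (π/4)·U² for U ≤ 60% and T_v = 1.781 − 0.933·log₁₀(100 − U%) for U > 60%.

Drainage path length: H_d = H = 4.2 m (single drainage).
U ≤ 60%: T_v = (π/4)·U² = (π/4)×0.26² = 0.053093.
t = T_v·H_d²/c_v = 0.053093×4.2²/0.95 = 0.9859 years.

t ≈ 0.986 years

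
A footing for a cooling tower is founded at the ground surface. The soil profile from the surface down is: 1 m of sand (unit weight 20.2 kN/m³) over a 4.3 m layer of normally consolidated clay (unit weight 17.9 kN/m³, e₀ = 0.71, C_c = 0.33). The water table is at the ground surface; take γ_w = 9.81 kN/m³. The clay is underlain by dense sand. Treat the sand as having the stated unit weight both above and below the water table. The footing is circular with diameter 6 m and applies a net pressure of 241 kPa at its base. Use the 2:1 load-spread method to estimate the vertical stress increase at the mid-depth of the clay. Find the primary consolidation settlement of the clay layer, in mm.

Mid-depth of clay below the ground surface: z = 1 + 4.3/2 = 3.15 m.
Total vertical stress at mid-clay: σ_v = 20.2×1 + 17.9×2.15 = 58.685 kPa.
Pore pressure: u = 9.81×(3.15 − 0) = 30.902 kPa.
Initial effective stress: σ'_0 = σ_v − u = 58.685 − 30.902 = 27.783 kPa.
Stress increase at mid-clay by the 2:1 spreading method:
Δσ ≈ qD²/(D+z)² = 241×6²/(6+3.15)² = 103.63 kPa
Final effective stress: σ'_f = σ'_0 + Δσ = 27.783 + 103.63 = 131.41 kPa.
Normally consolidated clay, so the full stress increment lies on the virgin compression line:
S_c = C_c·H/(1+e₀)·log₁₀(σ'_f/σ'_0) = 0.33×4.3/(1+0.71)×log₁₀(131.41/27.783)
    = 0.82982 × 0.67485 = 0.56 m

S_c ≈ 560 mm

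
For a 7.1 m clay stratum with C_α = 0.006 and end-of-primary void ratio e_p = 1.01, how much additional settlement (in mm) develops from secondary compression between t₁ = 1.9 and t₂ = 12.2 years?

Secondary compression: S_s = C_α·H/(1+e_p)·log₁₀(t₂/t₁)
S_s = 0.006×7.1/(1+1.01)×log₁₀(12.2/1.9)
    = 0.02119 × 0.8076 = 0.01712 m

S_s ≈ 17.1 mm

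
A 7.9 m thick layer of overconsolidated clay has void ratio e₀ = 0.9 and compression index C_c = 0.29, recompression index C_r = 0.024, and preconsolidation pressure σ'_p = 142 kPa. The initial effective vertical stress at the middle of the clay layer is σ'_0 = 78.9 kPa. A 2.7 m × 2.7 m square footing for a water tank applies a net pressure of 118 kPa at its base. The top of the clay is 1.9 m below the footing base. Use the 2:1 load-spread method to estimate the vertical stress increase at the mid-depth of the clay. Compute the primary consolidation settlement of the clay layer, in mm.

Mid-depth of clay below the footing base: z = 1.9 + 7.9/2 = 5.85 m.
Stress increase at mid-clay by the 2:1 spreading method:
Δσ = qBL/((B+z)(L+z)) = 118×2.7×2.7/((2.7+5.85)(2.7+5.85)) = 11.767 kPa
Final effective stress: σ'_f = 78.9 + 11.767 = 90.667 kPa.
σ'_f = 90.667 ≤ σ'_p = 142 kPa, so the clay remains overconsolidated and only the recompression index applies:
S_c = C_r·H/(1+e₀)·log₁₀(σ'_f/σ'_0) = 0.024×7.9/1.9×log₁₀(90.667/78.9)
    = 0.09979 × 0.060372 = 0.006024 m

S_c ≈ 6.02 mm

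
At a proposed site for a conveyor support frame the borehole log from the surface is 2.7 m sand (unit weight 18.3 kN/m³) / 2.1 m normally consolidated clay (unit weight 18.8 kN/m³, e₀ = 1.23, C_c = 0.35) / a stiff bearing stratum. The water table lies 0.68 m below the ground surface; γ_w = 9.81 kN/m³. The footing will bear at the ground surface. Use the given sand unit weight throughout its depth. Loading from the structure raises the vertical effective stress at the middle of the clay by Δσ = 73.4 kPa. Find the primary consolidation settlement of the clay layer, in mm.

S_c ≈ 151 mm

Mid-depth of clay below the ground surface: z = 2.7 + 2.1/2 = 3.75 m.
Total vertical stress at mid-clay: σ_v = 18.3×2.7 + 18.8×1.05 = 69.15 kPa.
Pore pressure: u = 9.81×(3.75 − 0.68) = 30.117 kPa.
Initial effective stress: σ'_0 = σ_v − u = 69.15 − 30.117 = 39.033 kPa.
Final effective stress: σ'_f = σ'_0 + Δσ = 39.033 + 73.4 = 112.43 kPa.
Normally consolidated clay, so the full stress increment lies on the virgin compression line:
S_c = C_c·H/(1+e₀)·log₁₀(σ'_f/σ'_0) = 0.35×2.1/(1+1.23)×log₁₀(112.43/39.033)
    = 0.3296 × 0.45945 = 0.1514 m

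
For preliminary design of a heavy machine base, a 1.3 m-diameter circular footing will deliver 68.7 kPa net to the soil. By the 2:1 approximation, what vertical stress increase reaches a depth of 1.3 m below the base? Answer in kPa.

By the 2:1 method the load spreads at 1 horizontal : 2 vertical, so at depth z the loaded area has grown by z in each plan dimension:
Δσ ≈ qD²/(D+z)² = 68.7×1.3²/(1.3+1.3)² = 17.175 kPa

Δσ_z ≈ 17.2 kPa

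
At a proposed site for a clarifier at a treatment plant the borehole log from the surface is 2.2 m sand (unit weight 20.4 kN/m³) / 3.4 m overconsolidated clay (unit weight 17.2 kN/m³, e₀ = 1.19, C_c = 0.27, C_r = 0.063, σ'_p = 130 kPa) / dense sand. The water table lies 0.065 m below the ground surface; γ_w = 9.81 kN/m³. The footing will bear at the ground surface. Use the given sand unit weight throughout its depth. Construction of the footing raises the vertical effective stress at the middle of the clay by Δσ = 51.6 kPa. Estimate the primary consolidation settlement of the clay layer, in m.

Mid-depth of clay below the ground surface: z = 2.2 + 3.4/2 = 3.9 m.
Total vertical stress at mid-clay: σ_v = 20.4×2.2 + 17.2×1.7 = 74.12 kPa.
Pore pressure: u = 9.81×(3.9 − 0.065) = 37.621 kPa.
Initial effective stress: σ'_0 = σ_v − u = 74.12 − 37.621 = 36.499 kPa.
Final effective stress: σ'_f = 36.499 + 51.6 = 88.099 kPa.
σ'_f = 88.099 ≤ σ'_p = 130 kPa, so the clay remains overconsolidated and only the recompression index applies:
S_c = C_r·H/(1+e₀)·log₁₀(σ'_f/σ'_0) = 0.063×3.4/2.19×log₁₀(88.099/36.499)
    = 0.097808 × 0.38269 = 0.03743 m

S_c ≈ 0.0374 m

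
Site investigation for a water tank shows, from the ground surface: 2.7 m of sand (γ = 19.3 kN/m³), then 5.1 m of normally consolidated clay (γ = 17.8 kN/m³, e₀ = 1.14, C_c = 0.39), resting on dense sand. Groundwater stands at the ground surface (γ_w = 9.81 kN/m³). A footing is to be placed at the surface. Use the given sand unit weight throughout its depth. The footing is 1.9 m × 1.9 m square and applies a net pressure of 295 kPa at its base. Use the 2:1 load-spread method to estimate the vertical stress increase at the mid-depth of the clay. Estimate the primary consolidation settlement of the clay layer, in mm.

Mid-depth of clay below the ground surface: z = 2.7 + 5.1/2 = 5.25 m.
Total vertical stress at mid-clay: σ_v = 19.3×2.7 + 17.8×2.55 = 97.5 kPa.
Pore pressure: u = 9.81×(5.25 − 0) = 51.503 kPa.
Initial effective stress: σ'_0 = σ_v − u = 97.5 − 51.503 = 45.997 kPa.
Stress increase at mid-clay by the 2:1 spreading method:
Δσ = qBL/((B+z)(L+z)) = 295×1.9×1.9/((1.9+5.25)(1.9+5.25)) = 20.831 kPa
Final effective stress: σ'_f = σ'_0 + Δσ = 45.997 + 20.831 = 66.828 kPa.
Normally consolidated clay, so the full stress increment lies on the virgin compression line:
S_c = C_c·H/(1+e₀)·log₁₀(σ'_f/σ'_0) = 0.39×5.1/(1+1.14)×log₁₀(66.828/45.997)
    = 0.92944 × 0.16223 = 0.1508 m

S_c ≈ 151 mm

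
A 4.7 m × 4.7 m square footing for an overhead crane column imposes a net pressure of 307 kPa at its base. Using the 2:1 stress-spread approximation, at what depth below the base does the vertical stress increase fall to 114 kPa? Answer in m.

2:1 spreading — at depth z the loaded area has grown by z in each plan dimension:
qB²/(B+z)² = Δσ_z ⇒ z = B(√(q/Δσ_z) − 1) = 4.7×(√(307/114) − 1) = 3.013 m

z ≈ 3.01 m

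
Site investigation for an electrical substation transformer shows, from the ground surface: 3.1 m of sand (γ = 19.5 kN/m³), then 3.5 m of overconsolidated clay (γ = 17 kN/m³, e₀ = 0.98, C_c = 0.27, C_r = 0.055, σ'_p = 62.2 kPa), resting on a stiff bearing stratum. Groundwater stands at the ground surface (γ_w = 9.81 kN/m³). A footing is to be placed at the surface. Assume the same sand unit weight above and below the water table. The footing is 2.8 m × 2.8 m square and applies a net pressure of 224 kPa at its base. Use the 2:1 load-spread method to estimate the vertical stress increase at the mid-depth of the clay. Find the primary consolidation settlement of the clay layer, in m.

Mid-depth of clay below the ground surface: z = 3.1 + 3.5/2 = 4.85 m.
Total vertical stress at mid-clay: σ_v = 19.5×3.1 + 17×1.75 = 90.2 kPa.
Pore pressure: u = 9.81×(4.85 − 0) = 47.578 kPa.
Initial effective stress: σ'_0 = σ_v − u = 90.2 − 47.578 = 42.622 kPa.
Stress increase at mid-clay by the 2:1 spreading method:
Δσ = qBL/((B+z)(L+z)) = 224×2.8×2.8/((2.8+4.85)(2.8+4.85)) = 30.008 kPa
Final effective stress: σ'_f = 42.622 + 30.008 = 72.63 kPa.
σ'_f = 72.63 > σ'_p = 62.2 kPa, so the stress path crosses the preconsolidation pressure — recompression up to σ'_p, then virgin compression beyond:
S_c = H/(1+e₀)·[C_r·log₁₀(σ'_p/σ'_0) + C_c·log₁₀(σ'_f/σ'_p)]
    = 3.5/1.98 × [0.055×log₁₀(62.2/42.622) + 0.27×log₁₀(72.63/62.2)]
    = 1.7677 × [0.0090286 + 0.018178] = 0.04809 m

S_c ≈ 0.0481 m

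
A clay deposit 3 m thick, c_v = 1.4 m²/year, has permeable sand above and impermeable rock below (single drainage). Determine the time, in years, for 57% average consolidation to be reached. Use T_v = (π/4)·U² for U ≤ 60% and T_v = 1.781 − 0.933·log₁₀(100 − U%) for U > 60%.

Drainage path length: H_d = H = 3 m (single drainage).
U ≤ 60%: T_v = (π/4)·U² = (π/4)×0.57² = 0.25518.
t = T_v·H_d²/c_v = 0.25518×3²/1.4 = 1.64 years.

t ≈ 1.64 years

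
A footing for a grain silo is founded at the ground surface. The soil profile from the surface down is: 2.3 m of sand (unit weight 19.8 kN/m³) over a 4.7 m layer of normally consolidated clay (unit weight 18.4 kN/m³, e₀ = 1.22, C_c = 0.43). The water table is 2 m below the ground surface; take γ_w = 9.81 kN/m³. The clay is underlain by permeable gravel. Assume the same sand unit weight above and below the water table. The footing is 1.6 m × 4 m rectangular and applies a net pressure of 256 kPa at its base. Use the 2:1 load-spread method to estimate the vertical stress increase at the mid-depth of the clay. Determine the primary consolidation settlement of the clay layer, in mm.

Mid-depth of clay below the ground surface: z = 2.3 + 4.7/2 = 4.65 m.
Total vertical stress at mid-clay: σ_v = 19.8×2.3 + 18.4×2.35 = 88.78 kPa.
Pore pressure: u = 9.81×(4.65 − 2) = 25.997 kPa.
Initial effective stress: σ'_0 = σ_v − u = 88.78 − 25.997 = 62.783 kPa.
Stress increase at mid-clay by the 2:1 spreading method:
Δσ = qBL/((B+z)(L+z)) = 256×1.6×4/((1.6+4.65)(4+4.65)) = 30.306 kPa
Final effective stress: σ'_f = σ'_0 + Δσ = 62.783 + 30.306 = 93.089 kPa.
Normally consolidated clay, so the full stress increment lies on the virgin compression line:
S_c = C_c·H/(1+e₀)·log₁₀(σ'_f/σ'_0) = 0.43×4.7/(1+1.22)×log₁₀(93.089/62.783)
    = 0.91036 × 0.17106 = 0.1557 m

S_c ≈ 156 mm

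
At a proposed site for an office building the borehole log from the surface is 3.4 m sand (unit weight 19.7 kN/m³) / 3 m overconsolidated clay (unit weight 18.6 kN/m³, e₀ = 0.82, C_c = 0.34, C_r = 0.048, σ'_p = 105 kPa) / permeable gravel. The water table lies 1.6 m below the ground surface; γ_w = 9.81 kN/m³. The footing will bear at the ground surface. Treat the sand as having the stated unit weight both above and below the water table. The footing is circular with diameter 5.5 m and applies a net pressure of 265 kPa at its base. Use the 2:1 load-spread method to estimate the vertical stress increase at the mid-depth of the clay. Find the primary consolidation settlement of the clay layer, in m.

S_c ≈ 0.0819 m

Mid-depth of clay below the ground surface: z = 3.4 + 3/2 = 4.9 m.
Total vertical stress at mid-clay: σ_v = 19.7×3.4 + 18.6×1.5 = 94.88 kPa.
Pore pressure: u = 9.81×(4.9 − 1.6) = 32.373 kPa.
Initial effective stress: σ'_0 = σ_v − u = 94.88 − 32.373 = 62.507 kPa.
Stress increase at mid-clay by the 2:1 spreading method:
Δσ ≈ qD²/(D+z)² = 265×5.5²/(5.5+4.9)² = 74.115 kPa
Final effective stress: σ'_f = 62.507 + 74.115 = 136.62 kPa.
σ'_f = 136.62 > σ'_p = 105 kPa, so the stress path crosses the preconsolidation pressure — recompression up to σ'_p, then virgin compression beyond:
S_c = H/(1+e₀)·[C_r·log₁₀(σ'_p/σ'_0) + C_c·log₁₀(σ'_f/σ'_p)]
    = 3/1.82 × [0.048×log₁₀(105/62.507) + 0.34×log₁₀(136.62/105)]
    = 1.6484 × [0.010813 + 0.03887] = 0.0819 m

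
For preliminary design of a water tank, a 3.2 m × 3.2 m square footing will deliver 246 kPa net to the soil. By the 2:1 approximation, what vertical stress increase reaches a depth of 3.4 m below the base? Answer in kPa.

Δσ_z ≈ 57.8 kPa

By the 2:1 method the load spreads at 1 horizontal : 2 vertical, so at depth z the loaded area has grown by z in each plan dimension:
Δσ = qBL/((B+z)(L+z)) = 246×3.2×3.2/((3.2+3.4)(3.2+3.4)) = 57.829 kPa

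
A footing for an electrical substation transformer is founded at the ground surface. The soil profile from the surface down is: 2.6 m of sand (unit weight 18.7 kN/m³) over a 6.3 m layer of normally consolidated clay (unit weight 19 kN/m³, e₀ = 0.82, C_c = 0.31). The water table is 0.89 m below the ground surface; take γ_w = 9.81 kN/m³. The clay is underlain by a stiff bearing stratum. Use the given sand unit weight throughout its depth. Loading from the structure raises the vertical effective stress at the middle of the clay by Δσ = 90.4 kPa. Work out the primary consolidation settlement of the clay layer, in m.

Mid-depth of clay below the ground surface: z = 2.6 + 6.3/2 = 5.75 m.
Total vertical stress at mid-clay: σ_v = 18.7×2.6 + 19×3.15 = 108.47 kPa.
Pore pressure: u = 9.81×(5.75 − 0.89) = 47.677 kPa.
Initial effective stress: σ'_0 = σ_v − u = 108.47 − 47.677 = 60.793 kPa.
Final effective stress: σ'_f = σ'_0 + Δσ = 60.793 + 90.4 = 151.19 kPa.
Normally consolidated clay, so the full stress increment lies on the virgin compression line:
S_c = C_c·H/(1+e₀)·log₁₀(σ'_f/σ'_0) = 0.31×6.3/(1+0.82)×log₁₀(151.19/60.793)
    = 1.0731 × 0.39567 = 0.4246 m

S_c ≈ 0.425 m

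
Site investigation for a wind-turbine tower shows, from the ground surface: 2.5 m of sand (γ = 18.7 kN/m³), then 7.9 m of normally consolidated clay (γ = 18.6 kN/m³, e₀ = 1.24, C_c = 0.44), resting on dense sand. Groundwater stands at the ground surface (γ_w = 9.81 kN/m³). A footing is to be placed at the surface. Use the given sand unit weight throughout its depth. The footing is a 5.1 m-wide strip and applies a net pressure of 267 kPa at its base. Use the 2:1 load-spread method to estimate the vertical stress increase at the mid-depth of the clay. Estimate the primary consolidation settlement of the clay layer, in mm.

S_c ≈ 756 mm

Mid-depth of clay below the ground surface: z = 2.5 + 7.9/2 = 6.45 m.
Total vertical stress at mid-clay: σ_v = 18.7×2.5 + 18.6×3.95 = 120.22 kPa.
Pore pressure: u = 9.81×(6.45 − 0) = 63.275 kPa.
Initial effective stress: σ'_0 = σ_v − u = 120.22 − 63.275 = 56.945 kPa.
Stress increase at mid-clay by the 2:1 spreading method:
Δσ = qB/(B+z) = 267×5.1/(5.1+6.45) = 117.9 kPa
Final effective stress: σ'_f = σ'_0 + Δσ = 56.945 + 117.9 = 174.84 kPa.
Normally consolidated clay, so the full stress increment lies on the virgin compression line:
S_c = C_c·H/(1+e₀)·log₁₀(σ'_f/σ'_0) = 0.44×7.9/(1+1.24)×log₁₀(174.84/56.945)
    = 1.5518 × 0.48719 = 0.756 m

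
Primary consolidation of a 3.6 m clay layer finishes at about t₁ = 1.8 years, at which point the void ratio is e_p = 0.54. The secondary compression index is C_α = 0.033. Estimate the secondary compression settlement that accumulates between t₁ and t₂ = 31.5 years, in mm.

Secondary compression: S_s = C_α·H/(1+e_p)·log₁₀(t₂/t₁)
S_s = 0.033×3.6/(1+0.54)×log₁₀(31.5/1.8)
    = 0.07714 × 1.243 = 0.09589 m

S_s ≈ 95.9 mm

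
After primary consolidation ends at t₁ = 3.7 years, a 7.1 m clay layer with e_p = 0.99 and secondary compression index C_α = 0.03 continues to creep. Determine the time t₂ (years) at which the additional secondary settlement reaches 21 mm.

t₂ ≈ 5.81 years

S_s = C_α·H/(1+e_p)·log₁₀(t₂/t₁) ⇒ log₁₀(t₂/t₁) = S_s·(1+e_p)/(C_α·H).
log₁₀(t₂/t₁) = 0.021 × (1+0.99) / (0.03×7.1) = 0.1962
t₂ = t₁ × 10^0.1962 = 3.7 × 1.571 = 5.813 years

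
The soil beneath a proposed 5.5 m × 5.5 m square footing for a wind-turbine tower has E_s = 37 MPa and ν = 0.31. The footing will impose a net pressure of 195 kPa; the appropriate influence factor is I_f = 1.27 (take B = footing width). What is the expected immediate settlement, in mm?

Immediate (elastic) settlement: S_e = q·B·(1−ν²)/E_s · I_f.
E_s = 37 MPa = 37000 kPa.
S_e = 195 × 5.5 × (1 − 0.31²) / 37000 × 1.27
    = 195 × 5.5 × 0.9039 / 37000 × 1.27
    = 0.03328 m = 33.28 mm

S_e ≈ 33.3 mm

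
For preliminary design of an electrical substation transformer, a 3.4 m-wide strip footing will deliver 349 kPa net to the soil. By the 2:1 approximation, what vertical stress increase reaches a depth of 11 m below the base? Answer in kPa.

Δσ_z ≈ 82.4 kPa

By the 2:1 method the load spreads at 1 horizontal : 2 vertical, so at depth z the loaded area has grown by z in each plan dimension:
Δσ = qB/(B+z) = 349×3.4/(3.4+11) = 82.403 kPa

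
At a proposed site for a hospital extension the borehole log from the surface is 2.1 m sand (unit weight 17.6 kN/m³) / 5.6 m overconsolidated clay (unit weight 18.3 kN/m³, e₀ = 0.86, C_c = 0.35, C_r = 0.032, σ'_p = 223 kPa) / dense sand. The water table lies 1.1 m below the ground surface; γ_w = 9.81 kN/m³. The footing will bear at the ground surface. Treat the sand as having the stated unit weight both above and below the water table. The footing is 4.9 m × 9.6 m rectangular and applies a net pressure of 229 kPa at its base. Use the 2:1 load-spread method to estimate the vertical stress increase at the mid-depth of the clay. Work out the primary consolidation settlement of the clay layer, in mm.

Mid-depth of clay below the ground surface: z = 2.1 + 5.6/2 = 4.9 m.
Total vertical stress at mid-clay: σ_v = 17.6×2.1 + 18.3×2.8 = 88.2 kPa.
Pore pressure: u = 9.81×(4.9 − 1.1) = 37.278 kPa.
Initial effective stress: σ'_0 = σ_v − u = 88.2 − 37.278 = 50.922 kPa.
Stress increase at mid-clay by the 2:1 spreading method:
Δσ = qBL/((B+z)(L+z)) = 229×4.9×9.6/((4.9+4.9)(9.6+4.9)) = 75.807 kPa
Final effective stress: σ'_f = 50.922 + 75.807 = 126.73 kPa.
σ'_f = 126.73 ≤ σ'_p = 223 kPa, so the clay remains overconsolidated and only the recompression index applies:
S_c = C_r·H/(1+e₀)·log₁₀(σ'_f/σ'_0) = 0.032×5.6/1.86×log₁₀(126.73/50.922)
    = 0.096346 × 0.39597 = 0.03815 m

S_c ≈ 38.1 mm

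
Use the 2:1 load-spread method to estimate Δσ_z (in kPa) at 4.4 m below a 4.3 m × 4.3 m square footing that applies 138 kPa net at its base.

By the 2:1 method the load spreads at 1 horizontal : 2 vertical, so at depth z the loaded area has grown by z in each plan dimension:
Δσ = qBL/((B+z)(L+z)) = 138×4.3×4.3/((4.3+4.4)(4.3+4.4)) = 33.711 kPa

Δσ_z ≈ 33.7 kPa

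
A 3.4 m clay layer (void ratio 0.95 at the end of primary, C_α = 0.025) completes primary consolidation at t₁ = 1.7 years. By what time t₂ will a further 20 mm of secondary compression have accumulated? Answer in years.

t₂ ≈ 4.89 years

S_s = C_α·H/(1+e_p)·log₁₀(t₂/t₁) ⇒ log₁₀(t₂/t₁) = S_s·(1+e_p)/(C_α·H).
log₁₀(t₂/t₁) = 0.02 × (1+0.95) / (0.025×3.4) = 0.4588
t₂ = t₁ × 10^0.4588 = 1.7 × 2.876 = 4.89 years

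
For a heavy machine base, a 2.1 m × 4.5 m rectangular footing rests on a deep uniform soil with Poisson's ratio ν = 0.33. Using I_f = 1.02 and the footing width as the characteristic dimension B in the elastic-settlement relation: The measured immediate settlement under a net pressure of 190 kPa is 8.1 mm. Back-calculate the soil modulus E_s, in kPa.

E_s ≈ 44800 kPa

S_e = q·B·(1−ν²)/E_s · I_f  ⇒  E_s = q·B·(1−ν²)·I_f / S_e.
E_s = 190 × 2.1 × 0.8911 × 1.02 / 0.0081 = 44770 kPa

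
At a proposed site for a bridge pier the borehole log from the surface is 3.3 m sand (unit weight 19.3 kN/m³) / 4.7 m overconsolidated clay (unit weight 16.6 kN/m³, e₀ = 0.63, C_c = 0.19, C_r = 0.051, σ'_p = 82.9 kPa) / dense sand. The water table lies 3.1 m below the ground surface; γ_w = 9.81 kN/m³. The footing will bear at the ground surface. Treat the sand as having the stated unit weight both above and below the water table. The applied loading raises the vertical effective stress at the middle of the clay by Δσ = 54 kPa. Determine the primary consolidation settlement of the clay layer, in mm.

S_c ≈ 114 mm

Mid-depth of clay below the ground surface: z = 3.3 + 4.7/2 = 5.65 m.
Total vertical stress at mid-clay: σ_v = 19.3×3.3 + 16.6×2.35 = 102.7 kPa.
Pore pressure: u = 9.81×(5.65 − 3.1) = 25.015 kPa.
Initial effective stress: σ'_0 = σ_v − u = 102.7 − 25.015 = 77.685 kPa.
Final effective stress: σ'_f = 77.685 + 54 = 131.69 kPa.
σ'_f = 131.69 > σ'_p = 82.9 kPa, so the stress path crosses the preconsolidation pressure — recompression up to σ'_p, then virgin compression beyond:
S_c = H/(1+e₀)·[C_r·log₁₀(σ'_p/σ'_0) + C_c·log₁₀(σ'_f/σ'_p)]
    = 4.7/1.63 × [0.051×log₁₀(82.9/77.685) + 0.19×log₁₀(131.69/82.9)]
    = 2.8834 × [0.0014391 + 0.03819] = 0.1143 m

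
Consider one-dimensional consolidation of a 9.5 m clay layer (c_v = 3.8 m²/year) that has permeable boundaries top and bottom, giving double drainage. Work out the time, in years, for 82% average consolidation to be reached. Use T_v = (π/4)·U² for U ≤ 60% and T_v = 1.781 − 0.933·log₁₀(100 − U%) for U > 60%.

Drainage path length: H_d = H/2 = 4.75 m (double drainage).
U > 60%: T_v = 1.781 − 0.933·log₁₀(100 − 82) = 0.60983.
t = T_v·H_d²/c_v = 0.60983×4.75²/3.8 = 3.621 years.

t ≈ 3.62 years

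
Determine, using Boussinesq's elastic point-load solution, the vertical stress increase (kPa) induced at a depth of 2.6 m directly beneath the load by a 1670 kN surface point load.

Δσ_z ≈ 118 kPa

Boussinesq vertical stress below a point load on an elastic half-space:
Δσ_z = 3P/(2πz²) · [1 + (r/z)²]^(−5/2)
r/z = 0/2.6 = 0; [1+(r/z)²]^(−5/2) = 1.
Δσ_z = 3×1670/(2π×2.6²) × 1 = 117.95 × 1 = 118 kPa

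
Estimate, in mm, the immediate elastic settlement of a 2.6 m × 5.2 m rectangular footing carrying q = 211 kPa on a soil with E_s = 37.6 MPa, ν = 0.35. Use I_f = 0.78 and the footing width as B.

S_e ≈ 9.99 mm

Immediate (elastic) settlement: S_e = q·B·(1−ν²)/E_s · I_f.
E_s = 37.6 MPa = 37600 kPa.
S_e = 211 × 2.6 × (1 − 0.35²) / 37600 × 0.78
    = 211 × 2.6 × 0.8775 / 37600 × 0.78
    = 0.009986 m = 9.986 mm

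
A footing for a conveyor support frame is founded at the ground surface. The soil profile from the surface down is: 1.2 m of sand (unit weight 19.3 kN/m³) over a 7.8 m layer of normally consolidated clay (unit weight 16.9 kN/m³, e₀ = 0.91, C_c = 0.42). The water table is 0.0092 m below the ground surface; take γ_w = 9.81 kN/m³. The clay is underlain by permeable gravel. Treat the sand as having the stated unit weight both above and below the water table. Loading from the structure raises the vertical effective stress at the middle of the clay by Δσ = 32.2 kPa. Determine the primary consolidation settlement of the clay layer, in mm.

Mid-depth of clay below the ground surface: z = 1.2 + 7.8/2 = 5.1 m.
Total vertical stress at mid-clay: σ_v = 19.3×1.2 + 16.9×3.9 = 89.07 kPa.
Pore pressure: u = 9.81×(5.1 − 0.0092) = 49.943 kPa.
Initial effective stress: σ'_0 = σ_v − u = 89.07 − 49.943 = 39.127 kPa.
Final effective stress: σ'_f = σ'_0 + Δσ = 39.127 + 32.2 = 71.327 kPa.
Normally consolidated clay, so the full stress increment lies on the virgin compression line:
S_c = C_c·H/(1+e₀)·log₁₀(σ'_f/σ'_0) = 0.42×7.8/(1+0.91)×log₁₀(71.327/39.127)
    = 1.7152 × 0.26078 = 0.4473 m

S_c ≈ 447 mm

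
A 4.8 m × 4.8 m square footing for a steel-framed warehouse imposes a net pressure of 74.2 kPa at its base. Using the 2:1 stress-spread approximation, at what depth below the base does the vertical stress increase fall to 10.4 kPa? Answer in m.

z ≈ 8.02 m

2:1 spreading — at depth z the loaded area has grown by z in each plan dimension:
qB²/(B+z)² = Δσ_z ⇒ z = B(√(q/Δσ_z) − 1) = 4.8×(√(74.2/10.4) − 1) = 8.021 m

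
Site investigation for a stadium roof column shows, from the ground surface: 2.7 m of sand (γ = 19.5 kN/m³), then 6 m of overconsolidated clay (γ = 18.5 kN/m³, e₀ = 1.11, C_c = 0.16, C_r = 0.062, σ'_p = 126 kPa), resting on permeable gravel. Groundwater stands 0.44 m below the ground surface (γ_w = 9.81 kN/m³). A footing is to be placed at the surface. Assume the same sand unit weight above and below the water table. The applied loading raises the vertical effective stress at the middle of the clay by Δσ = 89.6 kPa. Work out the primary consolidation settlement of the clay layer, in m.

S_c ≈ 0.0907 m

Mid-depth of clay below the ground surface: z = 2.7 + 6/2 = 5.7 m.
Total vertical stress at mid-clay: σ_v = 19.5×2.7 + 18.5×3 = 108.15 kPa.
Pore pressure: u = 9.81×(5.7 − 0.44) = 51.601 kPa.
Initial effective stress: σ'_0 = σ_v − u = 108.15 − 51.601 = 56.549 kPa.
Final effective stress: σ'_f = 56.549 + 89.6 = 146.15 kPa.
σ'_f = 146.15 > σ'_p = 126 kPa, so the stress path crosses the preconsolidation pressure — recompression up to σ'_p, then virgin compression beyond:
S_c = H/(1+e₀)·[C_r·log₁₀(σ'_p/σ'_0) + C_c·log₁₀(σ'_f/σ'_p)]
    = 6/2.11 × [0.062×log₁₀(126/56.549) + 0.16×log₁₀(146.15/126)]
    = 2.8436 × [0.021573 + 0.010309] = 0.09066 m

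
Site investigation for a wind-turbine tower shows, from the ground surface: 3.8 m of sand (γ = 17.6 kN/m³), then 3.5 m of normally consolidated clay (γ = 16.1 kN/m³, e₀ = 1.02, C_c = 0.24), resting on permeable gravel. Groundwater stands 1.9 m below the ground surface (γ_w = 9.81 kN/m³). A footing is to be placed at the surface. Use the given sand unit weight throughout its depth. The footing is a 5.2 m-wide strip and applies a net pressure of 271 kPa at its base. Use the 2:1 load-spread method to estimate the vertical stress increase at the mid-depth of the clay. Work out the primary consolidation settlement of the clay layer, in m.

S_c ≈ 0.211 m

Mid-depth of clay below the ground surface: z = 3.8 + 3.5/2 = 5.55 m.
Total vertical stress at mid-clay: σ_v = 17.6×3.8 + 16.1×1.75 = 95.055 kPa.
Pore pressure: u = 9.81×(5.55 − 1.9) = 35.806 kPa.
Initial effective stress: σ'_0 = σ_v − u = 95.055 − 35.806 = 59.249 kPa.
Stress increase at mid-clay by the 2:1 spreading method:
Δσ = qB/(B+z) = 271×5.2/(5.2+5.55) = 131.09 kPa
Final effective stress: σ'_f = σ'_0 + Δσ = 59.249 + 131.09 = 190.34 kPa.
Normally consolidated clay, so the full stress increment lies on the virgin compression line:
S_c = C_c·H/(1+e₀)·log₁₀(σ'_f/σ'_0) = 0.24×3.5/(1+1.02)×log₁₀(190.34/59.249)
    = 0.41584 × 0.50685 = 0.2108 m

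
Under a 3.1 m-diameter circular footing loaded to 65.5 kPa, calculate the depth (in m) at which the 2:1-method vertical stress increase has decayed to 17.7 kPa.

2:1 spreading — at depth z the loaded area has grown by z in each plan dimension:
qD²/(D+z)² = Δσ_z ⇒ z = D(√(q/Δσ_z) − 1) = 3.1×(√(65.5/17.7) − 1) = 2.863 m

z ≈ 2.86 m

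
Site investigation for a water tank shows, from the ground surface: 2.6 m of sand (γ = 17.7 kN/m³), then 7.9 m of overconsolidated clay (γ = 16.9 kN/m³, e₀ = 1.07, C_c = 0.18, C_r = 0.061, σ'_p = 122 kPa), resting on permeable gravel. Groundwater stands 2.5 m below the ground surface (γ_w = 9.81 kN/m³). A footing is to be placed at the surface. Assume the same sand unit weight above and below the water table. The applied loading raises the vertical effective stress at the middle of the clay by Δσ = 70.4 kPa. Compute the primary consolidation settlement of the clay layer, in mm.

Mid-depth of clay below the ground surface: z = 2.6 + 7.9/2 = 6.55 m.
Total vertical stress at mid-clay: σ_v = 17.7×2.6 + 16.9×3.95 = 112.78 kPa.
Pore pressure: u = 9.81×(6.55 − 2.5) = 39.73 kPa.
Initial effective stress: σ'_0 = σ_v − u = 112.78 − 39.73 = 73.05 kPa.
Final effective stress: σ'_f = 73.05 + 70.4 = 143.45 kPa.
σ'_f = 143.45 > σ'_p = 122 kPa, so the stress path crosses the preconsolidation pressure — recompression up to σ'_p, then virgin compression beyond:
S_c = H/(1+e₀)·[C_r·log₁₀(σ'_p/σ'_0) + C_c·log₁₀(σ'_f/σ'_p)]
    = 7.9/2.07 × [0.061×log₁₀(122/73.05) + 0.18×log₁₀(143.45/122)]
    = 3.8164 × [0.013587 + 0.012661] = 0.1002 m

S_c ≈ 100 mm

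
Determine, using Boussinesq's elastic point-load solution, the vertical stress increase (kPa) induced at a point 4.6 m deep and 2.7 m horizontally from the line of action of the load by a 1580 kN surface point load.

Δσ_z ≈ 17 kPa

Boussinesq vertical stress below a point load on an elastic half-space:
Δσ_z = 3P/(2πz²) · [1 + (r/z)²]^(−5/2)
r/z = 2.7/4.6 = 0.58696; [1+(r/z)²]^(−5/2) = 0.47707.
Δσ_z = 3×1580/(2π×4.6²) × 0.47707 = 35.652 × 0.47707 = 17.01 kPa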